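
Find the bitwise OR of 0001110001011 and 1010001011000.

OR: 1 when either bit is 1
  0001110001011
| 1010001011000
---------------
  1011111011011
Decimal: 907 | 5208 = 6107



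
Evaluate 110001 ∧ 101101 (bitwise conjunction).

AND: 1 only when both bits are 1
  110001
& 101101
--------
  100001
Decimal: 49 & 45 = 33



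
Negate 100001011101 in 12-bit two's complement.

Original (sign bit 1, negative): 100001011101
Step 1 - Invert all bits: 011110100010
Step 2 - Add 1: 011110100011
Verification: 100001011101 + 011110100011 = 1000000000000; discarding the end carry (carry out of the top bit) leaves the 12-bit value 000000000000, as required for x + (-x)



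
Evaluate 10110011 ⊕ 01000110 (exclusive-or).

XOR: 1 when bits differ
  10110011
^ 01000110
----------
  11110101
Decimal: 179 ^ 70 = 245



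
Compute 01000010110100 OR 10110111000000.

OR: 1 when either bit is 1
  01000010110100
| 10110111000000
----------------
  11110111110100
Decimal: 4276 | 11712 = 15860



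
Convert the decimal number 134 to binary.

Using repeated division by 2:
134 ÷ 2 = 67 remainder 0
67 ÷ 2 = 33 remainder 1
33 ÷ 2 = 16 remainder 1
16 ÷ 2 = 8 remainder 0
8 ÷ 2 = 4 remainder 0
4 ÷ 2 = 2 remainder 0
2 ÷ 2 = 1 remainder 0
1 ÷ 2 = 0 remainder 1
Reading remainders bottom to top: 10000110



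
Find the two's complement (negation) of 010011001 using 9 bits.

Original: 010011001
Step 1 - Invert all bits: 101100110
Step 2 - Add 1: 101100111
Verification: 010011001 + 101100111 = 1000000000; discarding the end carry (carry out of the top bit) leaves the 9-bit value 000000000, as required for x + (-x)



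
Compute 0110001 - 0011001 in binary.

Method 1 - Direct subtraction (column by column from the right: bit − bit − borrow-in; if negative, add 2 and borrow 1 from the next column):
borrow: 0110000
        0110001
-       0011001
---------------
        0011000

Method 2 - Add two's complement:
Two's complement of 0011001: invert → 1100110, add 1 → 1100111
  0110001
+ 1100111
---------
 10011000  (end carry out of the top bit = 1)
Discarding the end carry: 0011000
Decimal check:
  0110001 = 32 + 16 + 1 = 49
  0011001 = 16 + 8 + 1 = 25
  49 - 25 = 24, and 0011000 = 16 + 8 = 24 ✓



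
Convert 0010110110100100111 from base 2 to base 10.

Sum of powers of 2 for each 1-bit:
2^0 + 2^1 + 2^2 + 2^5 + 2^8 + 2^10 + 2^11 + 2^13 + 2^14 + 2^16
= 1 + 2 + 4 + 32 + 256 + 1024 + 2048 + 8192 + 16384 + 65536
= 93479



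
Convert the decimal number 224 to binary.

Using repeated division by 2:
224 ÷ 2 = 112 remainder 0
112 ÷ 2 = 56 remainder 0
56 ÷ 2 = 28 remainder 0
28 ÷ 2 = 14 remainder 0
14 ÷ 2 = 7 remainder 0
7 ÷ 2 = 3 remainder 1
3 ÷ 2 = 1 remainder 1
1 ÷ 2 = 0 remainder 1
Reading remainders bottom to top: 11100000



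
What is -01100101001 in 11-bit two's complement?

Original: 01100101001
Step 1 - Invert all bits: 10011010110
Step 2 - Add 1: 10011010111
Verification: 01100101001 + 10011010111 = 100000000000; discarding the end carry (carry out of the top bit) leaves the 11-bit value 00000000000, as required for x + (-x)



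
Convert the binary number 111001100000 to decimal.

Sum of powers of 2 for each 1-bit:
2^5 + 2^6 + 2^9 + 2^10 + 2^11
= 32 + 64 + 512 + 1024 + 2048
= 3680



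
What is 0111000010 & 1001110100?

AND: 1 only when both bits are 1
  0111000010
& 1001110100
------------
  0001000000
Decimal: 450 & 628 = 64



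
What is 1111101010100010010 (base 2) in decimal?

Sum of powers of 2 for each 1-bit:
2^1 + 2^4 + 2^8 + 2^10 + 2^12 + 2^14 + 2^15 + 2^16 + 2^17 + 2^18
= 2 + 16 + 256 + 1024 + 4096 + 16384 + 32768 + 65536 + 131072 + 262144
= 513298



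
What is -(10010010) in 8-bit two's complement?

Original (sign bit 1, negative): 10010010
Step 1 - Invert all bits: 01101101
Step 2 - Add 1: 01101110
Verification: 10010010 + 01101110 = 100000000; discarding the end carry (carry out of the top bit) leaves the 8-bit value 00000000, as required for x + (-x)



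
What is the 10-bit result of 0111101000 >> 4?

Original: 0111101000 (decimal 488)
Shift right by 4 positions
Drop the 4 low bits; fill with zeros on the left
Result: 0000011110 (decimal 30)
Equivalent: 488 >> 4 = 488 ÷ 2^4 = 30



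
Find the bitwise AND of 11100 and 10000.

AND: 1 only when both bits are 1
  11100
& 10000
-------
  10000
Decimal: 28 & 16 = 16



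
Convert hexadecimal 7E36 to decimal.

Expand by place value (powers of 16):
Digit values: E = 14
7E36 = 7 × 16^3 + 14 × 16^2 + 3 × 16^1 + 6 × 16^0
= 7 × 4096 + 14 × 256 + 3 × 16 + 6 × 1
= 28672 + 3584 + 48 + 6
= 32310



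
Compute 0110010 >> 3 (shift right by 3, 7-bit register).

Original: 0110010 (decimal 50)
Shift right by 3 positions
Drop the 3 low bits; fill with zeros on the left
Result: 0000110 (decimal 6)
Equivalent: 50 >> 3 = 50 ÷ 2^3 = 6



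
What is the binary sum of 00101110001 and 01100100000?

Add column by column from the right: bit + bit + carry-in; write the sum mod 2, carry 1 when the sum is 2 or 3.
carry:  11011000000
        00101110001
+       01100100000
-------------------
       010010010001
(the carry out of the leftmost column, 0, becomes the leading bit)
Decimal check:
  00101110001 = 256 + 64 + 32 + 16 + 1 = 369
  01100100000 = 512 + 256 + 32 = 800
  369 + 800 = 1169, and 010010010001 = 1024 + 128 + 16 + 1 = 1169 ✓



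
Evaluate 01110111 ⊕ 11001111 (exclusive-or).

XOR: 1 when bits differ
  01110111
^ 11001111
----------
  10111000
Decimal: 119 ^ 207 = 184



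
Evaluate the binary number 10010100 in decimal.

Sum of powers of 2 for each 1-bit:
2^2 + 2^4 + 2^7
= 4 + 16 + 128
= 148



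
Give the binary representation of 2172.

Using repeated division by 2:
2172 ÷ 2 = 1086 remainder 0
1086 ÷ 2 = 543 remainder 0
543 ÷ 2 = 271 remainder 1
271 ÷ 2 = 135 remainder 1
135 ÷ 2 = 67 remainder 1
67 ÷ 2 = 33 remainder 1
33 ÷ 2 = 16 remainder 1
16 ÷ 2 = 8 remainder 0
8 ÷ 2 = 4 remainder 0
4 ÷ 2 = 2 remainder 0
2 ÷ 2 = 1 remainder 0
1 ÷ 2 = 0 remainder 1
Reading remainders bottom to top: 100001111100



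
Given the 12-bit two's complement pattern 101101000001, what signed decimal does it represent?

Binary: 101101000001
Sign bit: 1 (negative)
Invert: 010010111110
Add 1:  010010111111
Magnitude: 010010111111 = 1024 + 128 + 32 + 16 + 8 + 4 + 2 + 1 = 1215
Value: -1215



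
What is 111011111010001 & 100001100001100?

AND: 1 only when both bits are 1
  111011111010001
& 100001100001100
-----------------
  100001100000000
Decimal: 30673 & 17164 = 17152



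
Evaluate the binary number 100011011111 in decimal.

Sum of powers of 2 for each 1-bit:
2^0 + 2^1 + 2^2 + 2^3 + 2^4 + 2^6 + 2^7 + 2^11
= 1 + 2 + 4 + 8 + 16 + 64 + 128 + 2048
= 2271



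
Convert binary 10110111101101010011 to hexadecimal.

Group into 4-bit nibbles from right:
  1011 = B
  0111 = 7
  1011 = B
  0101 = 5
  0011 = 3
Result: B7B53



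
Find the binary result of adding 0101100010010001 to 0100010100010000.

Add column by column from the right: bit + bit + carry-in; write the sum mod 2, carry 1 when the sum is 2 or 3.
carry:  1000000000100000
        0101100010010001
+       0100010100010000
------------------------
       01001110110100001
(the carry out of the leftmost column, 0, becomes the leading bit)
Decimal check:
  0101100010010001 = 16384 + 4096 + 2048 + 128 + 16 + 1 = 22673
  0100010100010000 = 16384 + 1024 + 256 + 16 = 17680
  22673 + 17680 = 40353, and 01001110110100001 = 32768 + 4096 + 2048 + 1024 + 256 + 128 + 32 + 1 = 40353 ✓



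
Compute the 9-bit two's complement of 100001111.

Original (sign bit 1, negative): 100001111
Step 1 - Invert all bits: 011110000
Step 2 - Add 1: 011110001
Verification: 100001111 + 011110001 = 1000000000; discarding the end carry (carry out of the top bit) leaves the 9-bit value 000000000, as required for x + (-x)



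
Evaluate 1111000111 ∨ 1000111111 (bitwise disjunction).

OR: 1 when either bit is 1
  1111000111
| 1000111111
------------
  1111111111
Decimal: 967 | 575 = 1023



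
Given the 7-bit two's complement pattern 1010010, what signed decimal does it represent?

Binary: 1010010
Sign bit: 1 (negative)
Invert: 0101101
Add 1:  0101110
Magnitude: 0101110 = 32 + 8 + 4 + 2 = 46
Value: -46



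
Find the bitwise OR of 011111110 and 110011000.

OR: 1 when either bit is 1
  011111110
| 110011000
-----------
  111111110
Decimal: 254 | 408 = 510



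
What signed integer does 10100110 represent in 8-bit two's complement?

Binary: 10100110
Sign bit: 1 (negative)
Invert: 01011001
Add 1:  01011010
Magnitude: 01011010 = 64 + 16 + 8 + 2 = 90
Value: -90



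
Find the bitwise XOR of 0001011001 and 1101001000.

XOR: 1 when bits differ
  0001011001
^ 1101001000
------------
  1100010001
Decimal: 89 ^ 840 = 785



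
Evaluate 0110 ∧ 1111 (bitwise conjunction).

AND: 1 only when both bits are 1
  0110
& 1111
------
  0110
Decimal: 6 & 15 = 6



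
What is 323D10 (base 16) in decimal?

Expand by place value (powers of 16):
Digit values: D = 13
323D10 = 3 × 16^5 + 2 × 16^4 + 3 × 16^3 + 13 × 16^2 + 1 × 16^1 + 0 × 16^0
= 3 × 1048576 + 2 × 65536 + 3 × 4096 + 13 × 256 + 1 × 16 + 0 × 1
= 3145728 + 131072 + 12288 + 3328 + 16 + 0
= 3292432



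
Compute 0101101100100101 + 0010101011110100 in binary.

Add column by column from the right: bit + bit + carry-in; write the sum mod 2, carry 1 when the sum is 2 or 3.
carry:  1111011111001000
        0101101100100101
+       0010101011110100
------------------------
       01000011000011001
(the carry out of the leftmost column, 0, becomes the leading bit)
Decimal check:
  0101101100100101 = 16384 + 4096 + 2048 + 512 + 256 + 32 + 4 + 1 = 23333
  0010101011110100 = 8192 + 2048 + 512 + 128 + 64 + 32 + 16 + 4 = 10996
  23333 + 10996 = 34329, and 01000011000011001 = 32768 + 1024 + 512 + 16 + 8 + 1 = 34329 ✓



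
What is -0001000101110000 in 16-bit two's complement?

Original: 0001000101110000
Step 1 - Invert all bits: 1110111010001111
Step 2 - Add 1: 1110111010010000
Verification: 0001000101110000 + 1110111010010000 = 10000000000000000; discarding the end carry (carry out of the top bit) leaves the 16-bit value 0000000000000000, as required for x + (-x)



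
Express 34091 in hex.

Using repeated division by 16 (digits 10–15 are A–F):
34091 ÷ 16 = 2130 remainder 11 (B)
2130 ÷ 16 = 133 remainder 2
133 ÷ 16 = 8 remainder 5
8 ÷ 16 = 0 remainder 8
Reading remainders bottom to top: 852B



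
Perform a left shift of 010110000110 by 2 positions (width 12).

Original: 010110000110 (decimal 1414)
Shift left by 2 positions
Append 2 zeros on the right and drop the 2 high bits that overflow the 12-bit width
Result: 011000011000 (decimal 1560)
Equivalent: 1414 << 2 = 1414 × 2^2 = 5656, truncated to 12 bits = 1560



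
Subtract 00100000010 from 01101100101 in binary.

Method 1 - Direct subtraction (column by column from the right: bit − bit − borrow-in; if negative, add 2 and borrow 1 from the next column):
borrow: 00000000100
        01101100101
-       00100000010
-------------------
        01001100011

Method 2 - Add two's complement:
Two's complement of 00100000010: invert → 11011111101, add 1 → 11011111110
  01101100101
+ 11011111110
-------------
 101001100011  (end carry out of the top bit = 1)
Discarding the end carry: 01001100011
Decimal check:
  01101100101 = 512 + 256 + 64 + 32 + 4 + 1 = 869
  00100000010 = 256 + 2 = 258
  869 - 258 = 611, and 01001100011 = 512 + 64 + 32 + 2 + 1 = 611 ✓



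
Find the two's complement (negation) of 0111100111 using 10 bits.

Original: 0111100111
Step 1 - Invert all bits: 1000011000
Step 2 - Add 1: 1000011001
Verification: 0111100111 + 1000011001 = 10000000000; discarding the end carry (carry out of the top bit) leaves the 10-bit value 0000000000, as required for x + (-x)



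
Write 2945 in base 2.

Using repeated division by 2:
2945 ÷ 2 = 1472 remainder 1
1472 ÷ 2 = 736 remainder 0
736 ÷ 2 = 368 remainder 0
368 ÷ 2 = 184 remainder 0
184 ÷ 2 = 92 remainder 0
92 ÷ 2 = 46 remainder 0
46 ÷ 2 = 23 remainder 0
23 ÷ 2 = 11 remainder 1
11 ÷ 2 = 5 remainder 1
5 ÷ 2 = 2 remainder 1
2 ÷ 2 = 1 remainder 0
1 ÷ 2 = 0 remainder 1
Reading remainders bottom to top: 101110000001



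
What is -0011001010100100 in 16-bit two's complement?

Original: 0011001010100100
Step 1 - Invert all bits: 1100110101011011
Step 2 - Add 1: 1100110101011100
Verification: 0011001010100100 + 1100110101011100 = 10000000000000000; discarding the end carry (carry out of the top bit) leaves the 16-bit value 0000000000000000, as required for x + (-x)



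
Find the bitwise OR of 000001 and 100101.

OR: 1 when either bit is 1
  000001
| 100101
--------
  100101
Decimal: 1 | 37 = 37



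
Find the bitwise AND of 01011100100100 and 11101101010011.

AND: 1 only when both bits are 1
  01011100100100
& 11101101010011
----------------
  01001100000000
Decimal: 5924 & 15187 = 4864



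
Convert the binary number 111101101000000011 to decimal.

Sum of powers of 2 for each 1-bit:
2^0 + 2^1 + 2^9 + 2^11 + 2^12 + 2^14 + 2^15 + 2^16 + 2^17
= 1 + 2 + 512 + 2048 + 4096 + 16384 + 32768 + 65536 + 131072
= 252419



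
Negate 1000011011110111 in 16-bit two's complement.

Original (sign bit 1, negative): 1000011011110111
Step 1 - Invert all bits: 0111100100001000
Step 2 - Add 1: 0111100100001001
Verification: 1000011011110111 + 0111100100001001 = 10000000000000000; discarding the end carry (carry out of the top bit) leaves the 16-bit value 0000000000000000, as required for x + (-x)



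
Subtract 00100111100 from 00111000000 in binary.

Method 1 - Direct subtraction (column by column from the right: bit − bit − borrow-in; if negative, add 2 and borrow 1 from the next column):
borrow: 00001111000
        00111000000
-       00100111100
-------------------
        00010000100

Method 2 - Add two's complement:
Two's complement of 00100111100: invert → 11011000011, add 1 → 11011000100
  00111000000
+ 11011000100
-------------
 100010000100  (end carry out of the top bit = 1)
Discarding the end carry: 00010000100
Decimal check:
  00111000000 = 256 + 128 + 64 = 448
  00100111100 = 256 + 32 + 16 + 8 + 4 = 316
  448 - 316 = 132, and 00010000100 = 128 + 4 = 132 ✓



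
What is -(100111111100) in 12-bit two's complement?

Original (sign bit 1, negative): 100111111100
Step 1 - Invert all bits: 011000000011
Step 2 - Add 1: 011000000100
Verification: 100111111100 + 011000000100 = 1000000000000; discarding the end carry (carry out of the top bit) leaves the 12-bit value 000000000000, as required for x + (-x)



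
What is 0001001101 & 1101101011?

AND: 1 only when both bits are 1
  0001001101
& 1101101011
------------
  0001001001
Decimal: 77 & 875 = 73



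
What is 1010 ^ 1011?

XOR: 1 when bits differ
  1010
^ 1011
------
  0001
Decimal: 10 ^ 11 = 1



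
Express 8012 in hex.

Using repeated division by 16 (digits 10–15 are A–F):
8012 ÷ 16 = 500 remainder 12 (C)
500 ÷ 16 = 31 remainder 4
31 ÷ 16 = 1 remainder 15 (F)
1 ÷ 16 = 0 remainder 1
Reading remainders bottom to top: 1F4C



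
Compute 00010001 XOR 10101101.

XOR: 1 when bits differ
  00010001
^ 10101101
----------
  10111100
Decimal: 17 ^ 173 = 188



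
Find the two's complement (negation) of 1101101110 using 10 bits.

Original (sign bit 1, negative): 1101101110
Step 1 - Invert all bits: 0010010001
Step 2 - Add 1: 0010010010
Verification: 1101101110 + 0010010010 = 10000000000; discarding the end carry (carry out of the top bit) leaves the 10-bit value 0000000000, as required for x + (-x)



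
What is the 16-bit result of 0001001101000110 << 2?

Original: 0001001101000110 (decimal 4934)
Shift left by 2 positions
Append 2 zeros on the right
Result: 0100110100011000 (decimal 19736)
Equivalent: 4934 << 2 = 4934 × 2^2 = 19736



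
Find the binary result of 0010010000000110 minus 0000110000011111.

Method 1 - Direct subtraction (column by column from the right: bit − bit − borrow-in; if negative, add 2 and borrow 1 from the next column):
borrow: 0011111111111110
        0010010000000110
-       0000110000011111
------------------------
        0001011111100111

Method 2 - Add two's complement:
Two's complement of 0000110000011111: invert → 1111001111100000, add 1 → 1111001111100001
  0010010000000110
+ 1111001111100001
------------------
 10001011111100111  (end carry out of the top bit = 1)
Discarding the end carry: 0001011111100111
Decimal check:
  0010010000000110 = 8192 + 1024 + 4 + 2 = 9222
  0000110000011111 = 2048 + 1024 + 16 + 8 + 4 + 2 + 1 = 3103
  9222 - 3103 = 6119, and 0001011111100111 = 4096 + 1024 + 512 + 256 + 128 + 64 + 32 + 4 + 2 + 1 = 6119 ✓



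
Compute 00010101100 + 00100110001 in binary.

Add column by column from the right: bit + bit + carry-in; write the sum mod 2, carry 1 when the sum is 2 or 3.
carry:  00001000000
        00010101100
+       00100110001
-------------------
       000111011101
(the carry out of the leftmost column, 0, becomes the leading bit)
Decimal check:
  00010101100 = 128 + 32 + 8 + 4 = 172
  00100110001 = 256 + 32 + 16 + 1 = 305
  172 + 305 = 477, and 000111011101 = 256 + 128 + 64 + 16 + 8 + 4 + 1 = 477 ✓



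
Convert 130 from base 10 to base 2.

Using repeated division by 2:
130 ÷ 2 = 65 remainder 0
65 ÷ 2 = 32 remainder 1
32 ÷ 2 = 16 remainder 0
16 ÷ 2 = 8 remainder 0
8 ÷ 2 = 4 remainder 0
4 ÷ 2 = 2 remainder 0
2 ÷ 2 = 1 remainder 0
1 ÷ 2 = 0 remainder 1
Reading remainders bottom to top: 10000010



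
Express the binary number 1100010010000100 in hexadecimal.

Group into 4-bit nibbles from right:
  1100 = C
  0100 = 4
  1000 = 8
  0100 = 4
Result: C484



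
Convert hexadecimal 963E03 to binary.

Convert each hex digit to 4 bits:
  9 = 1001
  6 = 0110
  3 = 0011
  E = 1110
  0 = 0000
  3 = 0011
Concatenate: 100101100011111000000011



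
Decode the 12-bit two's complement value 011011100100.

Binary: 011011100100
Sign bit: 0 (non-negative)
Read directly as an unsigned value:
011011100100 = 1024 + 512 + 128 + 64 + 32 + 4 = 1764
Value: 1764



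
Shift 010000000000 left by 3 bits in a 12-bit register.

Original: 010000000000 (decimal 1024)
Shift left by 3 positions
Append 3 zeros on the right and drop the 3 high bits that overflow the 12-bit width
Result: 000000000000 (decimal 0)
Equivalent: 1024 << 3 = 1024 × 2^3 = 8192, truncated to 12 bits = 0



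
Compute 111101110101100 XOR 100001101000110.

XOR: 1 when bits differ
  111101110101100
^ 100001101000110
-----------------
  011100011101010
Decimal: 31660 ^ 17222 = 14570



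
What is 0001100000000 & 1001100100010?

AND: 1 only when both bits are 1
  0001100000000
& 1001100100010
---------------
  0001100000000
Decimal: 768 & 4898 = 768



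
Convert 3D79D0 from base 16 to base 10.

Expand by place value (powers of 16):
Digit values: D = 13
3D79D0 = 3 × 16^5 + 13 × 16^4 + 7 × 16^3 + 9 × 16^2 + 13 × 16^1 + 0 × 16^0
= 3 × 1048576 + 13 × 65536 + 7 × 4096 + 9 × 256 + 13 × 16 + 0 × 1
= 3145728 + 851968 + 28672 + 2304 + 208 + 0
= 4028880



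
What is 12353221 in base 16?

Using repeated division by 16 (digits 10–15 are A–F):
12353221 ÷ 16 = 772076 remainder 5
772076 ÷ 16 = 48254 remainder 12 (C)
48254 ÷ 16 = 3015 remainder 14 (E)
3015 ÷ 16 = 188 remainder 7
188 ÷ 16 = 11 remainder 12 (C)
11 ÷ 16 = 0 remainder 11 (B)
Reading remainders bottom to top: BC7EC5



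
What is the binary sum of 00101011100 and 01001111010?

Add column by column from the right: bit + bit + carry-in; write the sum mod 2, carry 1 when the sum is 2 or 3.
carry:  00011110000
        00101011100
+       01001111010
-------------------
       001111010110
(the carry out of the leftmost column, 0, becomes the leading bit)
Decimal check:
  00101011100 = 256 + 64 + 16 + 8 + 4 = 348
  01001111010 = 512 + 64 + 32 + 16 + 8 + 2 = 634
  348 + 634 = 982, and 001111010110 = 512 + 256 + 128 + 64 + 16 + 4 + 2 = 982 ✓



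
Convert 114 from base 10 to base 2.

Using repeated division by 2:
114 ÷ 2 = 57 remainder 0
57 ÷ 2 = 28 remainder 1
28 ÷ 2 = 14 remainder 0
14 ÷ 2 = 7 remainder 0
7 ÷ 2 = 3 remainder 1
3 ÷ 2 = 1 remainder 1
1 ÷ 2 = 0 remainder 1
Reading remainders bottom to top: 1110010



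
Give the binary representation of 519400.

Using repeated division by 2:
519400 ÷ 2 = 259700 remainder 0
259700 ÷ 2 = 129850 remainder 0
129850 ÷ 2 = 64925 remainder 0
64925 ÷ 2 = 32462 remainder 1
32462 ÷ 2 = 16231 remainder 0
16231 ÷ 2 = 8115 remainder 1
8115 ÷ 2 = 4057 remainder 1
4057 ÷ 2 = 2028 remainder 1
2028 ÷ 2 = 1014 remainder 0
1014 ÷ 2 = 507 remainder 0
507 ÷ 2 = 253 remainder 1
253 ÷ 2 = 126 remainder 1
126 ÷ 2 = 63 remainder 0
63 ÷ 2 = 31 remainder 1
31 ÷ 2 = 15 remainder 1
15 ÷ 2 = 7 remainder 1
7 ÷ 2 = 3 remainder 1
3 ÷ 2 = 1 remainder 1
1 ÷ 2 = 0 remainder 1
Reading remainders bottom to top: 1111110110011101000



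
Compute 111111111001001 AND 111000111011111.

AND: 1 only when both bits are 1
  111111111001001
& 111000111011111
-----------------
  111000111001001
Decimal: 32713 & 29151 = 29129



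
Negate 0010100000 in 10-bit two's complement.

Original: 0010100000
Step 1 - Invert all bits: 1101011111
Step 2 - Add 1: 1101100000
Verification: 0010100000 + 1101100000 = 10000000000; discarding the end carry (carry out of the top bit) leaves the 10-bit value 0000000000, as required for x + (-x)



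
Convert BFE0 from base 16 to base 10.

Expand by place value (powers of 16):
Digit values: B = 11, F = 15, E = 14
BFE0 = 11 × 16^3 + 15 × 16^2 + 14 × 16^1 + 0 × 16^0
= 11 × 4096 + 15 × 256 + 14 × 16 + 0 × 1
= 45056 + 3840 + 224 + 0
= 49120



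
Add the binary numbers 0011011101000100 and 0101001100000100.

Add column by column from the right: bit + bit + carry-in; write the sum mod 2, carry 1 when the sum is 2 or 3.
carry:  1110111000001000
        0011011101000100
+       0101001100000100
------------------------
       01000101001001000
(the carry out of the leftmost column, 0, becomes the leading bit)
Decimal check:
  0011011101000100 = 8192 + 4096 + 1024 + 512 + 256 + 64 + 4 = 14148
  0101001100000100 = 16384 + 4096 + 512 + 256 + 4 = 21252
  14148 + 21252 = 35400, and 01000101001001000 = 32768 + 2048 + 512 + 64 + 8 = 35400 ✓



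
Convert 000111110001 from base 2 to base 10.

Sum of powers of 2 for each 1-bit:
2^0 + 2^4 + 2^5 + 2^6 + 2^7 + 2^8
= 1 + 16 + 32 + 64 + 128 + 256
= 497



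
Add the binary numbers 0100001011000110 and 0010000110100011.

Add column by column from the right: bit + bit + carry-in; write the sum mod 2, carry 1 when the sum is 2 or 3.
carry:  0000011100001100
        0100001011000110
+       0010000110100011
------------------------
       00110010001101001
(the carry out of the leftmost column, 0, becomes the leading bit)
Decimal check:
  0100001011000110 = 16384 + 512 + 128 + 64 + 4 + 2 = 17094
  0010000110100011 = 8192 + 256 + 128 + 32 + 2 + 1 = 8611
  17094 + 8611 = 25705, and 00110010001101001 = 16384 + 8192 + 1024 + 64 + 32 + 8 + 1 = 25705 ✓



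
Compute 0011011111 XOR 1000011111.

XOR: 1 when bits differ
  0011011111
^ 1000011111
------------
  1011000000
Decimal: 223 ^ 543 = 704



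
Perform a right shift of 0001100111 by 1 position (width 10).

Original: 0001100111 (decimal 103)
Shift right by 1 position
Drop the 1 low bit; fill with zero on the left
Result: 0000110011 (decimal 51)
Equivalent: 103 >> 1 = 103 ÷ 2^1 = 51



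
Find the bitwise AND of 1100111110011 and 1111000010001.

AND: 1 only when both bits are 1
  1100111110011
& 1111000010001
---------------
  1100000010001
Decimal: 6643 & 7697 = 6161



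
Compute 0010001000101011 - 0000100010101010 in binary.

Method 1 - Direct subtraction (column by column from the right: bit − bit − borrow-in; if negative, add 2 and borrow 1 from the next column):
borrow: 0011001100000000
        0010001000101011
-       0000100010101010
------------------------
        0001100110000001

Method 2 - Add two's complement:
Two's complement of 0000100010101010: invert → 1111011101010101, add 1 → 1111011101010110
  0010001000101011
+ 1111011101010110
------------------
 10001100110000001  (end carry out of the top bit = 1)
Discarding the end carry: 0001100110000001
Decimal check:
  0010001000101011 = 8192 + 512 + 32 + 8 + 2 + 1 = 8747
  0000100010101010 = 2048 + 128 + 32 + 8 + 2 = 2218
  8747 - 2218 = 6529, and 0001100110000001 = 4096 + 2048 + 256 + 128 + 1 = 6529 ✓



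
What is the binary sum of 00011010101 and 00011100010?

Add column by column from the right: bit + bit + carry-in; write the sum mod 2, carry 1 when the sum is 2 or 3.
carry:  00110000000
        00011010101
+       00011100010
-------------------
       000110110111
(the carry out of the leftmost column, 0, becomes the leading bit)
Decimal check:
  00011010101 = 128 + 64 + 16 + 4 + 1 = 213
  00011100010 = 128 + 64 + 32 + 2 = 226
  213 + 226 = 439, and 000110110111 = 256 + 128 + 32 + 16 + 4 + 2 + 1 = 439 ✓



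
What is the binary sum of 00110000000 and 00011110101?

Add column by column from the right: bit + bit + carry-in; write the sum mod 2, carry 1 when the sum is 2 or 3.
carry:  01100000000
        00110000000
+       00011110101
-------------------
       001001110101
(the carry out of the leftmost column, 0, becomes the leading bit)
Decimal check:
  00110000000 = 256 + 128 = 384
  00011110101 = 128 + 64 + 32 + 16 + 4 + 1 = 245
  384 + 245 = 629, and 001001110101 = 512 + 64 + 32 + 16 + 4 + 1 = 629 ✓



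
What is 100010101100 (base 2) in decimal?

Sum of powers of 2 for each 1-bit:
2^2 + 2^3 + 2^5 + 2^7 + 2^11
= 4 + 8 + 32 + 128 + 2048
= 2220



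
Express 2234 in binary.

Using repeated division by 2:
2234 ÷ 2 = 1117 remainder 0
1117 ÷ 2 = 558 remainder 1
558 ÷ 2 = 279 remainder 0
279 ÷ 2 = 139 remainder 1
139 ÷ 2 = 69 remainder 1
69 ÷ 2 = 34 remainder 1
34 ÷ 2 = 17 remainder 0
17 ÷ 2 = 8 remainder 1
8 ÷ 2 = 4 remainder 0
4 ÷ 2 = 2 remainder 0
2 ÷ 2 = 1 remainder 0
1 ÷ 2 = 0 remainder 1
Reading remainders bottom to top: 100010111010



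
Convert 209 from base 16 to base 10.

Expand by place value (powers of 16):
209 = 2 × 16^2 + 0 × 16^1 + 9 × 16^0
= 2 × 256 + 0 × 16 + 9 × 1
= 512 + 0 + 9
= 521



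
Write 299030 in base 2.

Using repeated division by 2:
299030 ÷ 2 = 149515 remainder 0
149515 ÷ 2 = 74757 remainder 1
74757 ÷ 2 = 37378 remainder 1
37378 ÷ 2 = 18689 remainder 0
18689 ÷ 2 = 9344 remainder 1
9344 ÷ 2 = 4672 remainder 0
4672 ÷ 2 = 2336 remainder 0
2336 ÷ 2 = 1168 remainder 0
1168 ÷ 2 = 584 remainder 0
584 ÷ 2 = 292 remainder 0
292 ÷ 2 = 146 remainder 0
146 ÷ 2 = 73 remainder 0
73 ÷ 2 = 36 remainder 1
36 ÷ 2 = 18 remainder 0
18 ÷ 2 = 9 remainder 0
9 ÷ 2 = 4 remainder 1
4 ÷ 2 = 2 remainder 0
2 ÷ 2 = 1 remainder 0
1 ÷ 2 = 0 remainder 1
Reading remainders bottom to top: 1001001000000010110



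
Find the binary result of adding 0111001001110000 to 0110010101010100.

Add column by column from the right: bit + bit + carry-in; write the sum mod 2, carry 1 when the sum is 2 or 3.
carry:  1100000011100000
        0111001001110000
+       0110010101010100
------------------------
       01101011111000100
(the carry out of the leftmost column, 0, becomes the leading bit)
Decimal check:
  0111001001110000 = 16384 + 8192 + 4096 + 512 + 64 + 32 + 16 = 29296
  0110010101010100 = 16384 + 8192 + 1024 + 256 + 64 + 16 + 4 = 25940
  29296 + 25940 = 55236, and 01101011111000100 = 32768 + 16384 + 4096 + 1024 + 512 + 256 + 128 + 64 + 4 = 55236 ✓



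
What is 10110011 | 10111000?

OR: 1 when either bit is 1
  10110011
| 10111000
----------
  10111011
Decimal: 179 | 184 = 187



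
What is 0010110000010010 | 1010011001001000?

OR: 1 when either bit is 1
  0010110000010010
| 1010011001001000
------------------
  1010111001011010
Decimal: 11282 | 42568 = 44634



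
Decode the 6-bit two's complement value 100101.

Binary: 100101
Sign bit: 1 (negative)
Invert: 011010
Add 1:  011011
Magnitude: 011011 = 16 + 8 + 2 + 1 = 27
Value: -27



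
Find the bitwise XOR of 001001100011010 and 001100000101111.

XOR: 1 when bits differ
  001001100011010
^ 001100000101111
-----------------
  000101100110101
Decimal: 4890 ^ 6191 = 2869



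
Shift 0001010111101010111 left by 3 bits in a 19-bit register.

Original: 0001010111101010111 (decimal 44887)
Shift left by 3 positions
Append 3 zeros on the right
Result: 1010111101010111000 (decimal 359096)
Equivalent: 44887 << 3 = 44887 × 2^3 = 359096



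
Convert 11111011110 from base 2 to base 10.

Sum of powers of 2 for each 1-bit:
2^1 + 2^2 + 2^3 + 2^4 + 2^6 + 2^7 + 2^8 + 2^9 + 2^10
= 2 + 4 + 8 + 16 + 64 + 128 + 256 + 512 + 1024
= 2014



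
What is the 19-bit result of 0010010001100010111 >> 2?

Original: 0010010001100010111 (decimal 74519)
Shift right by 2 positions
Drop the 2 low bits; fill with zeros on the left
Result: 0000100100011000101 (decimal 18629)
Equivalent: 74519 >> 2 = 74519 ÷ 2^2 = 18629



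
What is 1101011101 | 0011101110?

OR: 1 when either bit is 1
  1101011101
| 0011101110
------------
  1111111111
Decimal: 861 | 238 = 1023



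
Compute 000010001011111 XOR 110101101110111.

XOR: 1 when bits differ
  000010001011111
^ 110101101110111
-----------------
  110111100101000
Decimal: 1119 ^ 27511 = 28456



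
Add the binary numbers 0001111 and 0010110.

Add column by column from the right: bit + bit + carry-in; write the sum mod 2, carry 1 when the sum is 2 or 3.
carry:  0111100
        0001111
+       0010110
---------------
       00100101
(the carry out of the leftmost column, 0, becomes the leading bit)
Decimal check:
  0001111 = 8 + 4 + 2 + 1 = 15
  0010110 = 16 + 4 + 2 = 22
  15 + 22 = 37, and 00100101 = 32 + 4 + 1 = 37 ✓



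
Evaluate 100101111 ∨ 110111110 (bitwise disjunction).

OR: 1 when either bit is 1
  100101111
| 110111110
-----------
  110111111
Decimal: 303 | 446 = 447



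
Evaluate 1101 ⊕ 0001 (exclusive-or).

XOR: 1 when bits differ
  1101
^ 0001
------
  1100
Decimal: 13 ^ 1 = 12



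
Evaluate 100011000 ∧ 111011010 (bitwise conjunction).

AND: 1 only when both bits are 1
  100011000
& 111011010
-----------
  100011000
Decimal: 280 & 474 = 280



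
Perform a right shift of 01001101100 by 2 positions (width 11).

Original: 01001101100 (decimal 620)
Shift right by 2 positions
Drop the 2 low bits; fill with zeros on the left
Result: 00010011011 (decimal 155)
Equivalent: 620 >> 2 = 620 ÷ 2^2 = 155



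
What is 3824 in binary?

Using repeated division by 2:
3824 ÷ 2 = 1912 remainder 0
1912 ÷ 2 = 956 remainder 0
956 ÷ 2 = 478 remainder 0
478 ÷ 2 = 239 remainder 0
239 ÷ 2 = 119 remainder 1
119 ÷ 2 = 59 remainder 1
59 ÷ 2 = 29 remainder 1
29 ÷ 2 = 14 remainder 1
14 ÷ 2 = 7 remainder 0
7 ÷ 2 = 3 remainder 1
3 ÷ 2 = 1 remainder 1
1 ÷ 2 = 0 remainder 1
Reading remainders bottom to top: 111011110000



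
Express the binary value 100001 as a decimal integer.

Sum of powers of 2 for each 1-bit:
2^0 + 2^5
= 1 + 32
= 33



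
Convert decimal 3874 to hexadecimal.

Using repeated division by 16 (digits 10–15 are A–F):
3874 ÷ 16 = 242 remainder 2
242 ÷ 16 = 15 remainder 2
15 ÷ 16 = 0 remainder 15 (F)
Reading remainders bottom to top: F22



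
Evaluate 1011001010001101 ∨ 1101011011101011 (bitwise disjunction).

OR: 1 when either bit is 1
  1011001010001101
| 1101011011101011
------------------
  1111011011101111
Decimal: 45709 | 55019 = 63215



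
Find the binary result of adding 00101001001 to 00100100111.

Add column by column from the right: bit + bit + carry-in; write the sum mod 2, carry 1 when the sum is 2 or 3.
carry:  01000011110
        00101001001
+       00100100111
-------------------
       001001110000
(the carry out of the leftmost column, 0, becomes the leading bit)
Decimal check:
  00101001001 = 256 + 64 + 8 + 1 = 329
  00100100111 = 256 + 32 + 4 + 2 + 1 = 295
  329 + 295 = 624, and 001001110000 = 512 + 64 + 32 + 16 = 624 ✓



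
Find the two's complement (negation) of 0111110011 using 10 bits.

Original: 0111110011
Step 1 - Invert all bits: 1000001100
Step 2 - Add 1: 1000001101
Verification: 0111110011 + 1000001101 = 10000000000; discarding the end carry (carry out of the top bit) leaves the 10-bit value 0000000000, as required for x + (-x)



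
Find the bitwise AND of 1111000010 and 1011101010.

AND: 1 only when both bits are 1
  1111000010
& 1011101010
------------
  1011000010
Decimal: 962 & 746 = 706



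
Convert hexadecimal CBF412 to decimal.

Expand by place value (powers of 16):
Digit values: C = 12, B = 11, F = 15
CBF412 = 12 × 16^5 + 11 × 16^4 + 15 × 16^3 + 4 × 16^2 + 1 × 16^1 + 2 × 16^0
= 12 × 1048576 + 11 × 65536 + 15 × 4096 + 4 × 256 + 1 × 16 + 2 × 1
= 12582912 + 720896 + 61440 + 1024 + 16 + 2
= 13366290



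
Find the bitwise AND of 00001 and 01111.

AND: 1 only when both bits are 1
  00001
& 01111
-------
  00001
Decimal: 1 & 15 = 1



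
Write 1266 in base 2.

Using repeated division by 2:
1266 ÷ 2 = 633 remainder 0
633 ÷ 2 = 316 remainder 1
316 ÷ 2 = 158 remainder 0
158 ÷ 2 = 79 remainder 0
79 ÷ 2 = 39 remainder 1
39 ÷ 2 = 19 remainder 1
19 ÷ 2 = 9 remainder 1
9 ÷ 2 = 4 remainder 1
4 ÷ 2 = 2 remainder 0
2 ÷ 2 = 1 remainder 0
1 ÷ 2 = 0 remainder 1
Reading remainders bottom to top: 10011110010



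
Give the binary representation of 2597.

Using repeated division by 2:
2597 ÷ 2 = 1298 remainder 1
1298 ÷ 2 = 649 remainder 0
649 ÷ 2 = 324 remainder 1
324 ÷ 2 = 162 remainder 0
162 ÷ 2 = 81 remainder 0
81 ÷ 2 = 40 remainder 1
40 ÷ 2 = 20 remainder 0
20 ÷ 2 = 10 remainder 0
10 ÷ 2 = 5 remainder 0
5 ÷ 2 = 2 remainder 1
2 ÷ 2 = 1 remainder 0
1 ÷ 2 = 0 remainder 1
Reading remainders bottom to top: 101000100101



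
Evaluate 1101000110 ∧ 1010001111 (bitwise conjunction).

AND: 1 only when both bits are 1
  1101000110
& 1010001111
------------
  1000000110
Decimal: 838 & 655 = 518



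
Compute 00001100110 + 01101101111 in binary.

Add column by column from the right: bit + bit + carry-in; write the sum mod 2, carry 1 when the sum is 2 or 3.
carry:  00011011100
        00001100110
+       01101101111
-------------------
       001111010101
(the carry out of the leftmost column, 0, becomes the leading bit)
Decimal check:
  00001100110 = 64 + 32 + 4 + 2 = 102
  01101101111 = 512 + 256 + 64 + 32 + 8 + 4 + 2 + 1 = 879
  102 + 879 = 981, and 001111010101 = 512 + 256 + 128 + 64 + 16 + 4 + 1 = 981 ✓



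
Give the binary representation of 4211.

Using repeated division by 2:
4211 ÷ 2 = 2105 remainder 1
2105 ÷ 2 = 1052 remainder 1
1052 ÷ 2 = 526 remainder 0
526 ÷ 2 = 263 remainder 0
263 ÷ 2 = 131 remainder 1
131 ÷ 2 = 65 remainder 1
65 ÷ 2 = 32 remainder 1
32 ÷ 2 = 16 remainder 0
16 ÷ 2 = 8 remainder 0
8 ÷ 2 = 4 remainder 0
4 ÷ 2 = 2 remainder 0
2 ÷ 2 = 1 remainder 0
1 ÷ 2 = 0 remainder 1
Reading remainders bottom to top: 1000001110011



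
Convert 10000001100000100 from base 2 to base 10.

Sum of powers of 2 for each 1-bit:
2^2 + 2^8 + 2^9 + 2^16
= 4 + 256 + 512 + 65536
= 66308



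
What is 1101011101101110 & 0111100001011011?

AND: 1 only when both bits are 1
  1101011101101110
& 0111100001011011
------------------
  0101000001001010
Decimal: 55150 & 30811 = 20554



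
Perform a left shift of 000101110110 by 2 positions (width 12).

Original: 000101110110 (decimal 374)
Shift left by 2 positions
Append 2 zeros on the right
Result: 010111011000 (decimal 1496)
Equivalent: 374 << 2 = 374 × 2^2 = 1496



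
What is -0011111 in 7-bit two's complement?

Original: 0011111
Step 1 - Invert all bits: 1100000
Step 2 - Add 1: 1100001
Verification: 0011111 + 1100001 = 10000000; discarding the end carry (carry out of the top bit) leaves the 7-bit value 0000000, as required for x + (-x)



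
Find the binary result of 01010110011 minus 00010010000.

Method 1 - Direct subtraction (column by column from the right: bit − bit − borrow-in; if negative, add 2 and borrow 1 from the next column):
borrow: 00000000000
        01010110011
-       00010010000
-------------------
        01000100011

Method 2 - Add two's complement:
Two's complement of 00010010000: invert → 11101101111, add 1 → 11101110000
  01010110011
+ 11101110000
-------------
 101000100011  (end carry out of the top bit = 1)
Discarding the end carry: 01000100011
Decimal check:
  01010110011 = 512 + 128 + 32 + 16 + 2 + 1 = 691
  00010010000 = 128 + 16 = 144
  691 - 144 = 547, and 01000100011 = 512 + 32 + 2 + 1 = 547 ✓



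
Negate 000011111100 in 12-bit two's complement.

Original: 000011111100
Step 1 - Invert all bits: 111100000011
Step 2 - Add 1: 111100000100
Verification: 000011111100 + 111100000100 = 1000000000000; discarding the end carry (carry out of the top bit) leaves the 12-bit value 000000000000, as required for x + (-x)



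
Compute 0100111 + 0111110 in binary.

Add column by column from the right: bit + bit + carry-in; write the sum mod 2, carry 1 when the sum is 2 or 3.
carry:  1111100
        0100111
+       0111110
---------------
       01100101
(the carry out of the leftmost column, 0, becomes the leading bit)
Decimal check:
  0100111 = 32 + 4 + 2 + 1 = 39
  0111110 = 32 + 16 + 8 + 4 + 2 = 62
  39 + 62 = 101, and 01100101 = 64 + 32 + 4 + 1 = 101 ✓



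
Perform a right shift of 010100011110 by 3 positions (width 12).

Original: 010100011110 (decimal 1310)
Shift right by 3 positions
Drop the 3 low bits; fill with zeros on the left
Result: 000010100011 (decimal 163)
Equivalent: 1310 >> 3 = 1310 ÷ 2^3 = 163



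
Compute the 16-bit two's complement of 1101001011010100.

Original (sign bit 1, negative): 1101001011010100
Step 1 - Invert all bits: 0010110100101011
Step 2 - Add 1: 0010110100101100
Verification: 1101001011010100 + 0010110100101100 = 10000000000000000; discarding the end carry (carry out of the top bit) leaves the 16-bit value 0000000000000000, as required for x + (-x)



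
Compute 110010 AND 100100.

AND: 1 only when both bits are 1
  110010
& 100100
--------
  100000
Decimal: 50 & 36 = 32



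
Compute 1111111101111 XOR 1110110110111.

XOR: 1 when bits differ
  1111111101111
^ 1110110110111
---------------
  0001001011000
Decimal: 8175 ^ 7607 = 600



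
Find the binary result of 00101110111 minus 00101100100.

Method 1 - Direct subtraction (column by column from the right: bit − bit − borrow-in; if negative, add 2 and borrow 1 from the next column):
borrow: 00000000000
        00101110111
-       00101100100
-------------------
        00000010011

Method 2 - Add two's complement:
Two's complement of 00101100100: invert → 11010011011, add 1 → 11010011100
  00101110111
+ 11010011100
-------------
 100000010011  (end carry out of the top bit = 1)
Discarding the end carry: 00000010011
Decimal check:
  00101110111 = 256 + 64 + 32 + 16 + 4 + 2 + 1 = 375
  00101100100 = 256 + 64 + 32 + 4 = 356
  375 - 356 = 19, and 00000010011 = 16 + 2 + 1 = 19 ✓



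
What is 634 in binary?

Using repeated division by 2:
634 ÷ 2 = 317 remainder 0
317 ÷ 2 = 158 remainder 1
158 ÷ 2 = 79 remainder 0
79 ÷ 2 = 39 remainder 1
39 ÷ 2 = 19 remainder 1
19 ÷ 2 = 9 remainder 1
9 ÷ 2 = 4 remainder 1
4 ÷ 2 = 2 remainder 0
2 ÷ 2 = 1 remainder 0
1 ÷ 2 = 0 remainder 1
Reading remainders bottom to top: 1001111010



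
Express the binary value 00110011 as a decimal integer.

Sum of powers of 2 for each 1-bit:
2^0 + 2^1 + 2^4 + 2^5
= 1 + 2 + 16 + 32
= 51



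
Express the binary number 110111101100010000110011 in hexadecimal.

Group into 4-bit nibbles from right:
  1101 = D
  1110 = E
  1100 = C
  0100 = 4
  0011 = 3
  0011 = 3
Result: DEC433



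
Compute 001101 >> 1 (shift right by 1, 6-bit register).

Original: 001101 (decimal 13)
Shift right by 1 position
Drop the 1 low bit; fill with zero on the left
Result: 000110 (decimal 6)
Equivalent: 13 >> 1 = 13 ÷ 2^1 = 6

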